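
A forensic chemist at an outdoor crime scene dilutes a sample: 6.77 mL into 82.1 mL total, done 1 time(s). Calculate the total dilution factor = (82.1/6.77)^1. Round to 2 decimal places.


Dilution factor calculation:
Single dilution = V_total / V_sample = 82.1 / 6.77 ≈ 12.127031
Number of dilutions = 1
Total DF = (82.1 / 6.77)^1 (full precision, rounded at the end) = 12.13

12.13


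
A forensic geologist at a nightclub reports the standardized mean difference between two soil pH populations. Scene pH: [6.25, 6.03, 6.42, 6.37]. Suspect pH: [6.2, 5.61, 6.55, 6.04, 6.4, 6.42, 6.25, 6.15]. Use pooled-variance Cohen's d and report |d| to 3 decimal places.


Pooled-variance Cohen's d for soil pH comparison:
Scene mean = 25.07 / 4 = 6.2675
Suspect mean = 49.62 / 8 = 6.2025
Scene sample variance s_s^2 = 0.030158
Suspect sample variance s_c^2 = 0.084221
Pooled variance = ((n_s-1)*s_s^2 + (n_c-1)*s_c^2) / (n_s + n_c - 2) = 0.068002
Pooled SD = sqrt(0.068002) = 0.260772
Mean difference = 0.065
|d| = |0.065| / 0.260772 = 0.249

0.249


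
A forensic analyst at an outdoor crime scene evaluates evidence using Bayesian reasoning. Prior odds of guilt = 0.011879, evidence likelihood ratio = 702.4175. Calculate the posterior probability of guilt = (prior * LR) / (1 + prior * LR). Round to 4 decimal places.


Bayesian evidence evaluation:
Posterior odds = prior_odds * LR = 0.011879 * 702.4175 = 8.344017
Posterior probability = posterior_odds / (1 + posterior_odds)
= 8.344017 / (1 + 8.344017)
= 8.344017 / 9.344017
= 0.8930

0.8930


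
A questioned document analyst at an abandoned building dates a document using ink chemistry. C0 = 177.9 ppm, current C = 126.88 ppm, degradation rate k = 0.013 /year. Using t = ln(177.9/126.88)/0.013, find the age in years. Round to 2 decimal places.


Document age estimation:
C0/C = 177.9 / 126.88 = 1.402112
ln(C0/C) = 0.33798
t = 0.33798 / 0.013 = 26.00 years

26.00


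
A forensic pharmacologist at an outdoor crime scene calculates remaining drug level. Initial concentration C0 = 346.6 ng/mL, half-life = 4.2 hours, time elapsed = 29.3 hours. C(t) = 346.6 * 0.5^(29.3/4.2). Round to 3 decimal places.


Drug concentration decay:
Number of half-lives = t / t_half = 29.3 / 4.2 = 6.97619
Decay factor = 0.5^6.97619 = 0.00794251
C(t) = 346.6 * 0.00794251 = 2.753 ng/mL

2.753


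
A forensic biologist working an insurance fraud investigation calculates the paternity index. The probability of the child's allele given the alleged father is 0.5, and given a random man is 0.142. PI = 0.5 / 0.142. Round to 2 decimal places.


Paternity Index calculation:
PI = P(allele|father) / P(allele|random)
PI = 0.5 / 0.142
PI = 3.52

3.52


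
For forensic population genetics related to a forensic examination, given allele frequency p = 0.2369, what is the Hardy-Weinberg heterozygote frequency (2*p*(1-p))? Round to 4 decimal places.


Hardy-Weinberg heterozygote frequency:
q = 1 - p = 1 - 0.2369 = 0.7631
2pq = 2 * 0.2369 * 0.7631 = 0.3616

0.3616


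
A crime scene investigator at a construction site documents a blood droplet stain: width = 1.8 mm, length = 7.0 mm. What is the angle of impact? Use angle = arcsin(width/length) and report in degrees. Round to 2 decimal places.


Blood spatter impact angle calculation:
width / length = 1.8 / 7.0 = 0.257143
angle = arcsin(0.257143)
angle = 14.90 degrees

14.90


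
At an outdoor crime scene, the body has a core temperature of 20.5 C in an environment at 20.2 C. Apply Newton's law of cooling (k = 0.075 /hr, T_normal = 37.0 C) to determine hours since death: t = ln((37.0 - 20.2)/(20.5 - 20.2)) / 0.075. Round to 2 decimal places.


Using Newton's law of cooling:
t = ln((T_normal - T_ambient) / (T_body - T_ambient)) / k
T_normal - T_ambient = 16.8
T_body - T_ambient = 0.3
Ratio = 56
ln(ratio) = 4.025352
t = 4.025352 / 0.075 = 53.67 hours

53.67


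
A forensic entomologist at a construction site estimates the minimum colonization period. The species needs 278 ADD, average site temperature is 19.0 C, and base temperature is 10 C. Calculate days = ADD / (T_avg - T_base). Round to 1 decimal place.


Insect development time:
Effective temperature = avg_temp - T_base = 19.0 - 10 = 9.0 C
Days = ADD / effective_temp = 278 / 9.0 = 30.9 days

30.9


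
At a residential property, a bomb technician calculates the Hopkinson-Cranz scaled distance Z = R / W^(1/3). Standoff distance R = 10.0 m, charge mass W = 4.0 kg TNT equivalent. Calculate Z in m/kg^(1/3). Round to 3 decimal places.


Scaled distance calculation:
W^(1/3) = 4.0^(1/3) = 1.587401
Z = R / W^(1/3) = 10.0 / 1.587401
Z = 6.300 m/kg^(1/3)

6.300


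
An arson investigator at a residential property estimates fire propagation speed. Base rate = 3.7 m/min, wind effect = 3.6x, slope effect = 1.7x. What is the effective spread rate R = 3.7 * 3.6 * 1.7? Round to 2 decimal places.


Fire spread rate calculation:
R = R0 * wind_factor * slope_factor
= 3.7 * 3.6 * 1.7
= 13.32 * 1.7
= 22.64 m/min

22.64


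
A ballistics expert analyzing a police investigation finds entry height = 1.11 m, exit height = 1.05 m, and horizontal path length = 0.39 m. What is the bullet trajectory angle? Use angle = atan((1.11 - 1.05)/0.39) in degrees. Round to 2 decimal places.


Bullet trajectory angle:
Height difference = 1.11 - 1.05 = 0.06 m
angle = atan(0.06 / 0.39)
angle = atan(0.153846)
angle = 8.75 degrees

8.75


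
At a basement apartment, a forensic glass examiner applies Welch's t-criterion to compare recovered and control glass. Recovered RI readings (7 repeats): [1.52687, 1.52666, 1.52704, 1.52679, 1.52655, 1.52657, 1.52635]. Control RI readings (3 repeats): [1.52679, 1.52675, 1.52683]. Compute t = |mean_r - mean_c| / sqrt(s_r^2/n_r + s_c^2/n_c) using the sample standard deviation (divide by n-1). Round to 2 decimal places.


Welch's t-criterion for glass RI comparison:
Recovered mean = sum / n_r = 10.68683 / 7 = 1.52669
Control mean = sum / n_c = 4.58037 / 3 = 1.52679
Recovered sample variance s_r^2 = 5.25667e-08
Control sample variance s_c^2 = 1.6e-09
Welch SE (unpooled) = sqrt(s_r^2/n_r + s_c^2/n_c) = sqrt(7.50952e-09 + 5.33333e-10) = sqrt(8.04285e-09) = 8.96819e-05
|mean_r - mean_c| = 0.0001
t = 0.0001 / 8.96819e-05 = 1.12

1.12


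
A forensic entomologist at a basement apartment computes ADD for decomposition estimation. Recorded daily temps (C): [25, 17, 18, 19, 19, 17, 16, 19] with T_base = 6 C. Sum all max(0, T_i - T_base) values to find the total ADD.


Computing ADD day by day:
Day 1: max(0, 25 - 6) = 19
Day 2: max(0, 17 - 6) = 11
Day 3: max(0, 18 - 6) = 12
Day 4: max(0, 19 - 6) = 13
Day 5: max(0, 19 - 6) = 13
Day 6: max(0, 17 - 6) = 11
Day 7: max(0, 16 - 6) = 10
Day 8: max(0, 19 - 6) = 13
Total ADD = 102

102


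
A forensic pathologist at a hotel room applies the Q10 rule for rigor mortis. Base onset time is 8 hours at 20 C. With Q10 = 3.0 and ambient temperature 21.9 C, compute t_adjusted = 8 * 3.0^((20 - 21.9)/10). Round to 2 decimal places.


Rigor mortis time adjustment:
Exponent = (T_ref - T_actual) / 10 = (20 - 21.9) / 10 = -0.19
Q10 factor = 3.0^-0.19 = 0.81161
t_adjusted = 8 * 0.81161 = 6.49 hours

6.49


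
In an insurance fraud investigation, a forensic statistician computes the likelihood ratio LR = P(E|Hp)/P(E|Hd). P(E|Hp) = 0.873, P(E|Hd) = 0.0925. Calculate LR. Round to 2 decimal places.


Likelihood ratio calculation:
LR = P(E|Hp) / P(E|Hd)
LR = 0.873 / 0.0925
LR = 9.44

9.44


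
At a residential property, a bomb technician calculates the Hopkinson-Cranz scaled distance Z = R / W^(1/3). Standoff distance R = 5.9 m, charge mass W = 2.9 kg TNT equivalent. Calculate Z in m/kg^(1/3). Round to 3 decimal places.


Scaled distance calculation:
W^(1/3) = 2.9^(1/3) = 1.426043
Z = R / W^(1/3) = 5.9 / 1.426043
Z = 4.137 m/kg^(1/3)

4.137


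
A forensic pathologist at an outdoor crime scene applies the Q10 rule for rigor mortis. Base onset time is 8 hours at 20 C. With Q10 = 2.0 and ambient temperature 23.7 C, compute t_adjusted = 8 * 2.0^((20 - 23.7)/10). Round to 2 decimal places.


Rigor mortis time adjustment:
Exponent = (T_ref - T_actual) / 10 = (20 - 23.7) / 10 = -0.37
Q10 factor = 2.0^-0.37 = 0.77378
t_adjusted = 8 * 0.77378 = 6.19 hours

6.19


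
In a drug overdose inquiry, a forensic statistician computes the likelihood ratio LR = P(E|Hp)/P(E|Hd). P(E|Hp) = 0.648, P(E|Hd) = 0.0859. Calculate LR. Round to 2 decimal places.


Likelihood ratio calculation:
LR = P(E|Hp) / P(E|Hd)
LR = 0.648 / 0.0859
LR = 7.54

7.54


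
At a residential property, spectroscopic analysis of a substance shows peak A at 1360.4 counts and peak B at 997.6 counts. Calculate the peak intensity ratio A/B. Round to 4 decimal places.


Spectral peak ratio:
Peak A = 1360.4 counts
Peak B = 997.6 counts
Ratio = 1360.4 / 997.6 = 1.3637

1.3637


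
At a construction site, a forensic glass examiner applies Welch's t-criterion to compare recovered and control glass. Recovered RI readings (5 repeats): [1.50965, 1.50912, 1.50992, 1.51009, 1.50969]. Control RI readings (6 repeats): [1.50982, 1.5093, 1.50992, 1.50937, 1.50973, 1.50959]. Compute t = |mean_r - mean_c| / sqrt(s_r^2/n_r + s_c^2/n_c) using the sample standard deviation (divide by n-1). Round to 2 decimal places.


Welch's t-criterion for glass RI comparison:
Recovered mean = sum / n_r = 7.54847 / 5 = 1.509694
Control mean = sum / n_c = 9.05773 / 6 = 1.5096217
Recovered sample variance s_r^2 = 1.3483e-07
Control sample variance s_c^2 = 6.15767e-08
Welch SE (unpooled) = sqrt(s_r^2/n_r + s_c^2/n_c) = sqrt(2.6966e-08 + 1.02628e-08) = sqrt(3.72288e-08) = 0.000192948
|mean_r - mean_c| = 7.23333e-05
t = 7.23333e-05 / 0.000192948 = 0.37

0.37


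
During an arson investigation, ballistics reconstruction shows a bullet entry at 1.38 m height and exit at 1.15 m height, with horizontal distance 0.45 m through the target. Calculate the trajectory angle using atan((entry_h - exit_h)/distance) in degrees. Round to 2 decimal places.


Bullet trajectory angle:
Height difference = 1.38 - 1.15 = 0.23 m
angle = atan(0.23 / 0.45)
angle = atan(0.511111)
angle = 27.07 degrees

27.07


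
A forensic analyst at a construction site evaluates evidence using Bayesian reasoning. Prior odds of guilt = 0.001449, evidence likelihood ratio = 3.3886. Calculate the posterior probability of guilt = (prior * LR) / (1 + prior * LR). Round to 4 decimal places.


Bayesian evidence evaluation:
Posterior odds = prior_odds * LR = 0.001449 * 3.3886 = 0.004910081
Posterior probability = posterior_odds / (1 + posterior_odds)
= 0.004910081 / (1 + 0.004910081)
= 0.004910081 / 1.004910081
= 0.0049

0.0049


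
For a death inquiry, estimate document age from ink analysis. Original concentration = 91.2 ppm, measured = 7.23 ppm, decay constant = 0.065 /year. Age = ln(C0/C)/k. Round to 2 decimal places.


Document age estimation:
C0/C = 91.2 / 7.23 = 12.614108
ln(C0/C) = 2.534816
t = 2.534816 / 0.065 = 39.00 years

39.00


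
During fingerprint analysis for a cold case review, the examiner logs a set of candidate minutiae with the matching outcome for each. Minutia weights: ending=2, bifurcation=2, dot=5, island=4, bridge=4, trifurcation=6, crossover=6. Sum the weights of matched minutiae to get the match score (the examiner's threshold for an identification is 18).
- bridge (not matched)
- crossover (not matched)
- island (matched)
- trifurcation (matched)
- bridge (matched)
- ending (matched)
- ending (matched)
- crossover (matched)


Weighted minutiae match score:
  bridge: not matched, +0
  crossover: not matched, +0
  island: matched, +4 (running total 4)
  trifurcation: matched, +6 (running total 10)
  bridge: matched, +4 (running total 14)
  ending: matched, +2 (running total 16)
  ending: matched, +2 (running total 18)
  crossover: matched, +6 (running total 24)
Total score = 24
Threshold = 18; verdict = identification

24


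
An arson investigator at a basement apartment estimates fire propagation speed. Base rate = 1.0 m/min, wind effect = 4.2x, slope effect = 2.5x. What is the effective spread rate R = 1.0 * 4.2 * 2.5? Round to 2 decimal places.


Fire spread rate calculation:
R = R0 * wind_factor * slope_factor
= 1.0 * 4.2 * 2.5
= 4.2 * 2.5
= 10.50 m/min

10.50


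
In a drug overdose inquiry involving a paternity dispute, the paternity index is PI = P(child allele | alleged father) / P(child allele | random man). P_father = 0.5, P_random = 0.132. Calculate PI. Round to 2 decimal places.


Paternity Index calculation:
PI = P(allele|father) / P(allele|random)
PI = 0.5 / 0.132
PI = 3.79

3.79


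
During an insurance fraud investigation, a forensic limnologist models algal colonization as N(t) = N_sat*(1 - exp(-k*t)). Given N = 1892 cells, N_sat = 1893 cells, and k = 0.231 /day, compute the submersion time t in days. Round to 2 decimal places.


PMSI from diatom colonization curve:
N / N_sat = 1892 / 1893 = 0.999472
1 - N/N_sat = 0.000528
ln(1 - N/N_sat) = -7.546414
t = -ln(1 - N/N_sat) / k = -(-7.546414) / 0.231 = 32.67 days

32.67


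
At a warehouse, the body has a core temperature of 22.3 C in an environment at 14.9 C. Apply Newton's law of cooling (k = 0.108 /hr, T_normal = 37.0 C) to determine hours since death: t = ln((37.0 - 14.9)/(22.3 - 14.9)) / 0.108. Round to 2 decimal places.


Using Newton's law of cooling:
t = ln((T_normal - T_ambient) / (T_body - T_ambient)) / k
T_normal - T_ambient = 22.1
T_body - T_ambient = 7.4
Ratio = 2.986486
ln(ratio) = 1.094097
t = 1.094097 / 0.108 = 10.13 hours

10.13


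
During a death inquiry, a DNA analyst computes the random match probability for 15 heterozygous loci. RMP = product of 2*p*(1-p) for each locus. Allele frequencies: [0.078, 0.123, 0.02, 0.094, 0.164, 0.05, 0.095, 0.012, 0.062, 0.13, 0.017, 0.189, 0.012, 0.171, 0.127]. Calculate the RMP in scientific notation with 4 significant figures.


Computing RMP for 15 loci:
Locus 1: 2 * 0.078 * 0.922 = 0.143832
Locus 2: 2 * 0.123 * 0.877 = 0.215742
Locus 3: 2 * 0.02 * 0.98 = 0.0392
Locus 4: 2 * 0.094 * 0.906 = 0.170328
Locus 5: 2 * 0.164 * 0.836 = 0.274208
Locus 6: 2 * 0.05 * 0.95 = 0.095
Locus 7: 2 * 0.095 * 0.905 = 0.17195
Locus 8: 2 * 0.012 * 0.988 = 0.023712
Locus 9: 2 * 0.062 * 0.938 = 0.116312
Locus 10: 2 * 0.13 * 0.87 = 0.2262
Locus 11: 2 * 0.017 * 0.983 = 0.033422
Locus 12: 2 * 0.189 * 0.811 = 0.306558
Locus 13: 2 * 0.012 * 0.988 = 0.023712
Locus 14: 2 * 0.171 * 0.829 = 0.283518
Locus 15: 2 * 0.127 * 0.873 = 0.221742
RMP = 8.843e-15

8.843e-15


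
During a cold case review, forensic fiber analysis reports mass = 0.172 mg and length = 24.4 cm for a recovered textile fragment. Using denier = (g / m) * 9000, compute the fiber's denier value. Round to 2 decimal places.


Denier calculation:
Mass in grams = 0.172 mg / 1000 = 0.000172 g
Length in meters = 24.4 cm / 100 = 0.244 m
Linear density = mass / length = 0.000172 / 0.244 = 0.00070492 g/m
Denier = (g/m) * 9000 = 0.00070492 * 9000 = 6.34

6.34


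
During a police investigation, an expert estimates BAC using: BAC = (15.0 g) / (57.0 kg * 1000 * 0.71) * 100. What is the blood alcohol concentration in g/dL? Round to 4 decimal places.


Applying the Widmark formula:
BAC = (dose_g / (body_wt * 1000 * r)) * 100
Denominator = 57.0 * 1000 * 0.71 = 40470
BAC = (15.0 / 40470) * 100
BAC = 0.0371 g/dL

0.0371


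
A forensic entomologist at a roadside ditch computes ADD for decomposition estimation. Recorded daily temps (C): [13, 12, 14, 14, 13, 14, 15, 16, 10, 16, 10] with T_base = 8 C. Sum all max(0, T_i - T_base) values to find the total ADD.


Computing ADD day by day:
Day 1: max(0, 13 - 8) = 5
Day 2: max(0, 12 - 8) = 4
Day 3: max(0, 14 - 8) = 6
Day 4: max(0, 14 - 8) = 6
Day 5: max(0, 13 - 8) = 5
Day 6: max(0, 14 - 8) = 6
Day 7: max(0, 15 - 8) = 7
Day 8: max(0, 16 - 8) = 8
Day 9: max(0, 10 - 8) = 2
Day 10: max(0, 16 - 8) = 8
Day 11: max(0, 10 - 8) = 2
Total ADD = 59

59


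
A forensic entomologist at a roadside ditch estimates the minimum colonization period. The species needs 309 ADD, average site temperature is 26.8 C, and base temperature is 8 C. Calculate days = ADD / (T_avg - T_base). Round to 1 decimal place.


Insect development time:
Effective temperature = avg_temp - T_base = 26.8 - 8 = 18.8 C
Days = ADD / effective_temp = 309 / 18.8 = 16.4 days

16.4


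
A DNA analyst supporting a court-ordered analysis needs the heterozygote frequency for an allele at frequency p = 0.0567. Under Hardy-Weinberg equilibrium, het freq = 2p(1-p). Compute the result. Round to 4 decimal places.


Hardy-Weinberg heterozygote frequency:
q = 1 - p = 1 - 0.0567 = 0.9433
2pq = 2 * 0.0567 * 0.9433 = 0.1070

0.1070


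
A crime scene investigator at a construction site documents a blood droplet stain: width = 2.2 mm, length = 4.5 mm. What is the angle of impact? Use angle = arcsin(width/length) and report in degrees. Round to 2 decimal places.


Blood spatter impact angle calculation:
width / length = 2.2 / 4.5 = 0.488889
angle = arcsin(0.488889)
angle = 29.27 degrees

29.27


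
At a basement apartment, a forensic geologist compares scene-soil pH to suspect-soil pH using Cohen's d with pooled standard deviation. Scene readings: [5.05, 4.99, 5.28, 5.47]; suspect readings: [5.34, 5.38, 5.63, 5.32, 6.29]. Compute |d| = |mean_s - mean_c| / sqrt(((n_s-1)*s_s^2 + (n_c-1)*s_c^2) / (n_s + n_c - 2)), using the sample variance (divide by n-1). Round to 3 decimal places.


Pooled-variance Cohen's d for soil pH comparison:
Scene mean = 20.79 / 4 = 5.1975
Suspect mean = 27.96 / 5 = 5.592
Scene sample variance s_s^2 = 0.048625
Suspect sample variance s_c^2 = 0.16777
Pooled variance = ((n_s-1)*s_s^2 + (n_c-1)*s_c^2) / (n_s + n_c - 2) = 0.116708
Pooled SD = sqrt(0.116708) = 0.341626
Mean difference = -0.3945
|d| = |-0.3945| / 0.341626 = 1.155

1.155


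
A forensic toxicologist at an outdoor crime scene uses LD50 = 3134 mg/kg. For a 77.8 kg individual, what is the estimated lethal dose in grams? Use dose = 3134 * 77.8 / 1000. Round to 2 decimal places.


Lethal dose calculation:
Lethal dose = LD50 * body_weight / 1000
= 3134 * 77.8 / 1000
= 243825.2 / 1000
= 243.83 g

243.83


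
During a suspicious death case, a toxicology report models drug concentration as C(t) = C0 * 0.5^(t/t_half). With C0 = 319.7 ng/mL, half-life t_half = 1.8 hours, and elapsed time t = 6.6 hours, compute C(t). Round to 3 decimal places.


Drug concentration decay:
Number of half-lives = t / t_half = 6.6 / 1.8 = 3.666667
Decay factor = 0.5^3.666667 = 0.07874505
C(t) = 319.7 * 0.07874505 = 25.175 ng/mL

25.175


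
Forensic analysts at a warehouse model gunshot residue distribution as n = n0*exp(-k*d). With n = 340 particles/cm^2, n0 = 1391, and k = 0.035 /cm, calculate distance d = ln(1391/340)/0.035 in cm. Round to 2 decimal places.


GSR distance calculation:
n0/n = 1391 / 340 = 4.091176
ln(n0/n) = 1.408832
d = 1.408832 / 0.035 = 40.25 cm

40.25


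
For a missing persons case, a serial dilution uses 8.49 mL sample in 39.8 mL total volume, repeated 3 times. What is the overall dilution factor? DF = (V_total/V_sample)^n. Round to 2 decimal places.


Dilution factor calculation:
Single dilution = V_total / V_sample = 39.8 / 8.49 ≈ 4.687868
Number of dilutions = 3
Total DF = (39.8 / 8.49)^3 (full precision, rounded at the end) = 103.02

103.02


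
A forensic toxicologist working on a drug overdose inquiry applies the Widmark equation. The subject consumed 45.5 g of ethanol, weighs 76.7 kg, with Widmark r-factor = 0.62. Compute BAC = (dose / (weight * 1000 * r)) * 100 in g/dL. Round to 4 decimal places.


Applying the Widmark formula:
BAC = (dose_g / (body_wt * 1000 * r)) * 100
Denominator = 76.7 * 1000 * 0.62 = 47554
BAC = (45.5 / 47554) * 100
BAC = 0.0957 g/dL

0.0957


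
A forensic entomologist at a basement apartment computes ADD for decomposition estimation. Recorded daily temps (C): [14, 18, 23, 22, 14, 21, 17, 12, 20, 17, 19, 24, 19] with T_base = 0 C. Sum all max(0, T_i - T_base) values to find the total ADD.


Computing ADD day by day:
Day 1: max(0, 14 - 0) = 14
Day 2: max(0, 18 - 0) = 18
Day 3: max(0, 23 - 0) = 23
Day 4: max(0, 22 - 0) = 22
Day 5: max(0, 14 - 0) = 14
Day 6: max(0, 21 - 0) = 21
Day 7: max(0, 17 - 0) = 17
Day 8: max(0, 12 - 0) = 12
Day 9: max(0, 20 - 0) = 20
Day 10: max(0, 17 - 0) = 17
Day 11: max(0, 19 - 0) = 19
Day 12: max(0, 24 - 0) = 24
Day 13: max(0, 19 - 0) = 19
Total ADD = 240

240


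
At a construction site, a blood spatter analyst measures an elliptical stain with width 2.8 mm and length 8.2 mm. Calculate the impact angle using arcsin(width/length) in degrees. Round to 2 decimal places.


Blood spatter impact angle calculation:
width / length = 2.8 / 8.2 = 0.341463
angle = arcsin(0.341463)
angle = 19.97 degrees

19.97


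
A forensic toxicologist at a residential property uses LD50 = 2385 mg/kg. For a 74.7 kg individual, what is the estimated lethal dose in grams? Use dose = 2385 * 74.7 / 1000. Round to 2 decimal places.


Lethal dose calculation:
Lethal dose = LD50 * body_weight / 1000
= 2385 * 74.7 / 1000
= 178159.5 / 1000
= 178.16 g

178.16


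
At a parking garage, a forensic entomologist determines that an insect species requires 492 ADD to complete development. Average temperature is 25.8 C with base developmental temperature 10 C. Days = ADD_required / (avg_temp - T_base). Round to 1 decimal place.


Insect development time:
Effective temperature = avg_temp - T_base = 25.8 - 10 = 15.8 C
Days = ADD / effective_temp = 492 / 15.8 = 31.1 days

31.1


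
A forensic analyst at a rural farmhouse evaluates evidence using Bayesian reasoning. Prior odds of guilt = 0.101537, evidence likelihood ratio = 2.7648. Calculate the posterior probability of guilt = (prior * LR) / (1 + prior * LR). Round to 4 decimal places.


Bayesian evidence evaluation:
Posterior odds = prior_odds * LR = 0.101537 * 2.7648 = 0.2807295
Posterior probability = posterior_odds / (1 + posterior_odds)
= 0.2807295 / (1 + 0.2807295)
= 0.2807295 / 1.2807295
= 0.2192

0.2192


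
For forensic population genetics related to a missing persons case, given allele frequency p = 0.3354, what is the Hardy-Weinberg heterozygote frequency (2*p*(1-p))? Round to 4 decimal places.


Hardy-Weinberg heterozygote frequency:
q = 1 - p = 1 - 0.3354 = 0.6646
2pq = 2 * 0.3354 * 0.6646 = 0.4458

0.4458


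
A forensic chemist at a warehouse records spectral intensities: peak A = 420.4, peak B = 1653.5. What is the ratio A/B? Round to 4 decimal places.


Spectral peak ratio:
Peak A = 420.4 counts
Peak B = 1653.5 counts
Ratio = 420.4 / 1653.5 = 0.2542

0.2542


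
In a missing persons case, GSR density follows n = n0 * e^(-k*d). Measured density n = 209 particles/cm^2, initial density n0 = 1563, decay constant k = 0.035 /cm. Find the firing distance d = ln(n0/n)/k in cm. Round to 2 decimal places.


GSR distance calculation:
n0/n = 1563 / 209 = 7.478469
ln(n0/n) = 2.012028
d = 2.012028 / 0.035 = 57.49 cm

57.49


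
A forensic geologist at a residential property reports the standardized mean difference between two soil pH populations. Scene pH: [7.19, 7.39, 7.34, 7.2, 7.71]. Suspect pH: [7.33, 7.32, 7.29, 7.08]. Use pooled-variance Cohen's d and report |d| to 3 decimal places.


Pooled-variance Cohen's d for soil pH comparison:
Scene mean = 36.83 / 5 = 7.366
Suspect mean = 29.02 / 4 = 7.255
Scene sample variance s_s^2 = 0.04453
Suspect sample variance s_c^2 = 0.0139
Pooled variance = ((n_s-1)*s_s^2 + (n_c-1)*s_c^2) / (n_s + n_c - 2) = 0.031403
Pooled SD = sqrt(0.031403) = 0.177209
Mean difference = 0.111
|d| = |0.111| / 0.177209 = 0.626

0.626


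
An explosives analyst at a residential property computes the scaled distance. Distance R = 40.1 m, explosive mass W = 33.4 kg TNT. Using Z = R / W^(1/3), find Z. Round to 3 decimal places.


Scaled distance calculation:
W^(1/3) = 33.4^(1/3) = 3.220442
Z = R / W^(1/3) = 40.1 / 3.220442
Z = 12.452 m/kg^(1/3)

12.452


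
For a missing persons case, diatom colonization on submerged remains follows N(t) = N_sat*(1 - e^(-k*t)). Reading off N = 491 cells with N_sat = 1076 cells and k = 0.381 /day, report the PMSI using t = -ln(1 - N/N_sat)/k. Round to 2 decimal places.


PMSI from diatom colonization curve:
N / N_sat = 491 / 1076 = 0.45632
1 - N/N_sat = 0.54368
ln(1 - N/N_sat) = -0.609394
t = -ln(1 - N/N_sat) / k = -(-0.609394) / 0.381 = 1.60 days

1.60


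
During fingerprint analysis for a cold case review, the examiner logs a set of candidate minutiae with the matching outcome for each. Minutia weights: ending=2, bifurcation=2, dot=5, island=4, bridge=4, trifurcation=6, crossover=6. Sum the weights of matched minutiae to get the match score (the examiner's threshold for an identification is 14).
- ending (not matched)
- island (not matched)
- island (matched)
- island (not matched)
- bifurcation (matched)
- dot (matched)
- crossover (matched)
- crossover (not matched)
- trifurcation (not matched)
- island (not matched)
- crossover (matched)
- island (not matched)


Weighted minutiae match score:
  ending: not matched, +0
  island: not matched, +0
  island: matched, +4 (running total 4)
  island: not matched, +0
  bifurcation: matched, +2 (running total 6)
  dot: matched, +5 (running total 11)
  crossover: matched, +6 (running total 17)
  crossover: not matched, +0
  trifurcation: not matched, +0
  island: not matched, +0
  crossover: matched, +6 (running total 23)
  island: not matched, +0
Total score = 23
Threshold = 14; verdict = identification

23


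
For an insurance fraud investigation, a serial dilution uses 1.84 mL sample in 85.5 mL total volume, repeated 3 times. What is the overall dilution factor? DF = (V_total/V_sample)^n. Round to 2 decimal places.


Dilution factor calculation:
Single dilution = V_total / V_sample = 85.5 / 1.84 ≈ 46.467391
Number of dilutions = 3
Total DF = (85.5 / 1.84)^3 (full precision, rounded at the end) = 100333.25

100333.25


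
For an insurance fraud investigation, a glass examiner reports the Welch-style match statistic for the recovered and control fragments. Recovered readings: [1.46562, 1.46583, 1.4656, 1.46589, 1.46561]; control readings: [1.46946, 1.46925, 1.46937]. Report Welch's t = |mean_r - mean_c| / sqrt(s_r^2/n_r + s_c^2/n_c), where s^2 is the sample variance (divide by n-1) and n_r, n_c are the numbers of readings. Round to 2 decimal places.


Welch's t-criterion for glass RI comparison:
Recovered mean = sum / n_r = 7.32855 / 5 = 1.46571
Control mean = sum / n_c = 4.40808 / 3 = 1.46936
Recovered sample variance s_r^2 = 1.925e-08
Control sample variance s_c^2 = 1.11e-08
Welch SE (unpooled) = sqrt(s_r^2/n_r + s_c^2/n_c) = sqrt(3.85e-09 + 3.7e-09) = sqrt(7.55e-09) = 8.68907e-05
|mean_r - mean_c| = 0.00365
t = 0.00365 / 8.68907e-05 = 42.01

42.01


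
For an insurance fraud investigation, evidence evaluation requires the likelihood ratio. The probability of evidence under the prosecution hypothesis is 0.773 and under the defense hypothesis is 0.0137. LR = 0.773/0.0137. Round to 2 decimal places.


Likelihood ratio calculation:
LR = P(E|Hp) / P(E|Hd)
LR = 0.773 / 0.0137
LR = 56.42

56.42


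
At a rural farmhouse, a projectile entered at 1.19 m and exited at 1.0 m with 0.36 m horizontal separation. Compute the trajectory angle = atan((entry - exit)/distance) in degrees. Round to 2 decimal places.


Bullet trajectory angle:
Height difference = 1.19 - 1.0 = 0.19 m
angle = atan(0.19 / 0.36)
angle = atan(0.527778)
angle = 27.82 degrees

27.82


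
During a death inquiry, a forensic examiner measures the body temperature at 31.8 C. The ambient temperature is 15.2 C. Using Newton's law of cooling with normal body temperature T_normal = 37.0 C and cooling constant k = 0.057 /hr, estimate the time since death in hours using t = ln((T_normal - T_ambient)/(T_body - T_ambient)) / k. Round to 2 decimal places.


Using Newton's law of cooling:
t = ln((T_normal - T_ambient) / (T_body - T_ambient)) / k
T_normal - T_ambient = 21.8
T_body - T_ambient = 16.6
Ratio = 1.313253
ln(ratio) = 0.272507
t = 0.272507 / 0.057 = 4.78 hours

4.78


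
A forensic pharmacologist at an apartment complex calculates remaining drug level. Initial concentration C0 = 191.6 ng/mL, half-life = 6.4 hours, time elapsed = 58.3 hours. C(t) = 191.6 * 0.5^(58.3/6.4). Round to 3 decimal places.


Drug concentration decay:
Number of half-lives = t / t_half = 58.3 / 6.4 = 9.109375
Decay factor = 0.5^9.109375 = 0.00181053
C(t) = 191.6 * 0.00181053 = 0.347 ng/mL

0.347


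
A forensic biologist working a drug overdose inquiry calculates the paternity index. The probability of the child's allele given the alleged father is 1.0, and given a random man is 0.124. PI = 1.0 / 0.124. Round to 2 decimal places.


Paternity Index calculation:
PI = P(allele|father) / P(allele|random)
PI = 1.0 / 0.124
PI = 8.06

8.06


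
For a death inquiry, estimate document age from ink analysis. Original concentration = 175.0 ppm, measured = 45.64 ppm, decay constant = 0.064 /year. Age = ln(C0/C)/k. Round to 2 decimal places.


Document age estimation:
C0/C = 175.0 / 45.64 = 3.834356
ln(C0/C) = 1.344001
t = 1.344001 / 0.064 = 21.00 years

21.00


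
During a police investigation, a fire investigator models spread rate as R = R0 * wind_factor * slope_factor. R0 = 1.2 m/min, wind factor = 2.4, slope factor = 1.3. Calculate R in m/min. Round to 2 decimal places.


Fire spread rate calculation:
R = R0 * wind_factor * slope_factor
= 1.2 * 2.4 * 1.3
= 2.88 * 1.3
= 3.74 m/min

3.74


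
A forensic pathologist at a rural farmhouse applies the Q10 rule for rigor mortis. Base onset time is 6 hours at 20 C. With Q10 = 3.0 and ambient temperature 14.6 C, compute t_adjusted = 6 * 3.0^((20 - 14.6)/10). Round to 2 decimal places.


Rigor mortis time adjustment:
Exponent = (T_ref - T_actual) / 10 = (20 - 14.6) / 10 = 0.54
Q10 factor = 3.0^0.54 = 1.80986
t_adjusted = 6 * 1.80986 = 10.86 hours

10.86


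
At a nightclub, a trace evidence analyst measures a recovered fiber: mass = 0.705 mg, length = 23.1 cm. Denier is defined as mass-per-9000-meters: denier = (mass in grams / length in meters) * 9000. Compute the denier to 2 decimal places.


Denier calculation:
Mass in grams = 0.705 mg / 1000 = 0.000705 g
Length in meters = 23.1 cm / 100 = 0.231 m
Linear density = mass / length = 0.000705 / 0.231 = 0.00305195 g/m
Denier = (g/m) * 9000 = 0.00305195 * 9000 = 27.47

27.47


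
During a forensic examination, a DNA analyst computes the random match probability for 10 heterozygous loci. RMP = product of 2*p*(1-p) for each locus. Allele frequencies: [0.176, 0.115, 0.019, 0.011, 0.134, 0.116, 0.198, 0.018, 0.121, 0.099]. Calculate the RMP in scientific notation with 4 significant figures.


Computing RMP for 10 loci:
Locus 1: 2 * 0.176 * 0.824 = 0.290048
Locus 2: 2 * 0.115 * 0.885 = 0.20355
Locus 3: 2 * 0.019 * 0.981 = 0.037278
Locus 4: 2 * 0.011 * 0.989 = 0.021758
Locus 5: 2 * 0.134 * 0.866 = 0.232088
Locus 6: 2 * 0.116 * 0.884 = 0.205088
Locus 7: 2 * 0.198 * 0.802 = 0.317592
Locus 8: 2 * 0.018 * 0.982 = 0.035352
Locus 9: 2 * 0.121 * 0.879 = 0.212718
Locus 10: 2 * 0.099 * 0.901 = 0.178398
RMP = 9.711e-10

9.711e-10


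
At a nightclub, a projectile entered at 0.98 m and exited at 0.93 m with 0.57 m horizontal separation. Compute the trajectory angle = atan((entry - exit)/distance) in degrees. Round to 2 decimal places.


Bullet trajectory angle:
Height difference = 0.98 - 0.93 = 0.05 m
angle = atan(0.05 / 0.57)
angle = atan(0.087719)
angle = 5.01 degrees

5.01


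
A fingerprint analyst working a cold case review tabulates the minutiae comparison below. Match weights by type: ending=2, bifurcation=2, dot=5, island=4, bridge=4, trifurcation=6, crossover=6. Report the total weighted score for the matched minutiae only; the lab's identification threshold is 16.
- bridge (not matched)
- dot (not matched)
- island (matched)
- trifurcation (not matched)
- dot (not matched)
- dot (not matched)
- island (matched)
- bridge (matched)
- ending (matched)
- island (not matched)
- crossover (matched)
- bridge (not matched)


Weighted minutiae match score:
  bridge: not matched, +0
  dot: not matched, +0
  island: matched, +4 (running total 4)
  trifurcation: not matched, +0
  dot: not matched, +0
  dot: not matched, +0
  island: matched, +4 (running total 8)
  bridge: matched, +4 (running total 12)
  ending: matched, +2 (running total 14)
  island: not matched, +0
  crossover: matched, +6 (running total 20)
  bridge: not matched, +0
Total score = 20
Threshold = 16; verdict = identification

20


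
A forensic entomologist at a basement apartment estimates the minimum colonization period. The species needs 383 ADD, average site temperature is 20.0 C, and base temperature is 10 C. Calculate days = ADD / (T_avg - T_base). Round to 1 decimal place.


Insect development time:
Effective temperature = avg_temp - T_base = 20.0 - 10 = 10.0 C
Days = ADD / effective_temp = 383 / 10.0 = 38.3 days

38.3


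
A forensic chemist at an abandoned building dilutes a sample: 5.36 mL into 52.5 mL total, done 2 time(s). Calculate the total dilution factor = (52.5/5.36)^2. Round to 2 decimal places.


Dilution factor calculation:
Single dilution = V_total / V_sample = 52.5 / 5.36 ≈ 9.794776
Number of dilutions = 2
Total DF = (52.5 / 5.36)^2 (full precision, rounded at the end) = 95.94

95.94


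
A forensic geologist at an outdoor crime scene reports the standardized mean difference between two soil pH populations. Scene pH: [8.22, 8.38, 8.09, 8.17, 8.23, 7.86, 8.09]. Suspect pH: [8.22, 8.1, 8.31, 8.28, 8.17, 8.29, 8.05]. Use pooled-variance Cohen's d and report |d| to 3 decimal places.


Pooled-variance Cohen's d for soil pH comparison:
Scene mean = 57.04 / 7 = 8.148571
Suspect mean = 57.42 / 7 = 8.202857
Scene sample variance s_s^2 = 0.025981
Suspect sample variance s_c^2 = 0.010057
Pooled variance = ((n_s-1)*s_s^2 + (n_c-1)*s_c^2) / (n_s + n_c - 2) = 0.018019
Pooled SD = sqrt(0.018019) = 0.134235
Mean difference = -0.054286
|d| = |-0.054286| / 0.134235 = 0.404

0.404


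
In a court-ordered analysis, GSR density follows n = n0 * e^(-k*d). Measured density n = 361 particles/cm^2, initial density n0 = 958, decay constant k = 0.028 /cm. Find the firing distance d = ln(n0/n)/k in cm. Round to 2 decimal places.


GSR distance calculation:
n0/n = 958 / 361 = 2.65374
ln(n0/n) = 0.97597
d = 0.97597 / 0.028 = 34.86 cm

34.86


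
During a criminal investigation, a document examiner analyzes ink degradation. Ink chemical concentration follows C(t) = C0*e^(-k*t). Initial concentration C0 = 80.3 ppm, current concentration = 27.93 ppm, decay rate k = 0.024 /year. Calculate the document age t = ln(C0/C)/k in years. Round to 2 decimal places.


Document age estimation:
C0/C = 80.3 / 27.93 = 2.875045
ln(C0/C) = 1.056068
t = 1.056068 / 0.024 = 44.00 years

44.00


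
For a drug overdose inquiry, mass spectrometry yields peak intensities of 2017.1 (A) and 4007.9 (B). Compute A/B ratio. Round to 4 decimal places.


Spectral peak ratio:
Peak A = 2017.1 counts
Peak B = 4007.9 counts
Ratio = 2017.1 / 4007.9 = 0.5033

0.5033


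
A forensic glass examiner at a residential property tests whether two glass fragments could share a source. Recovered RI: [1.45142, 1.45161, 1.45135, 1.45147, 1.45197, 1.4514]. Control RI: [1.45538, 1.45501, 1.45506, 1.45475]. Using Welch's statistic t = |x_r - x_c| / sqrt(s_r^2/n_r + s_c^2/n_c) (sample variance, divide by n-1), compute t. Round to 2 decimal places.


Welch's t-criterion for glass RI comparison:
Recovered mean = sum / n_r = 8.70922 / 6 = 1.4515367
Control mean = sum / n_c = 5.8202 / 4 = 1.45505
Recovered sample variance s_r^2 = 5.29467e-08
Control sample variance s_c^2 = 6.68667e-08
Welch SE (unpooled) = sqrt(s_r^2/n_r + s_c^2/n_c) = sqrt(8.82444e-09 + 1.67167e-08) = sqrt(2.55411e-08) = 0.000159816
|mean_r - mean_c| = 0.00351333
t = 0.00351333 / 0.000159816 = 21.98

21.98


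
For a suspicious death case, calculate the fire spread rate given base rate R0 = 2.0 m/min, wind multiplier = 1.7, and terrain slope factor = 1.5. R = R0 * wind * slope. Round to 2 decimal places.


Fire spread rate calculation:
R = R0 * wind_factor * slope_factor
= 2.0 * 1.7 * 1.5
= 3.4 * 1.5
= 5.10 m/min

5.10


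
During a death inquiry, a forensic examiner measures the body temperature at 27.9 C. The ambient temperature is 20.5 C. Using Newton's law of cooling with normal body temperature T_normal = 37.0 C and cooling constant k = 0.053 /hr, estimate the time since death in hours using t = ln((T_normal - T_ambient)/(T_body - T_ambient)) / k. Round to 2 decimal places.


Using Newton's law of cooling:
t = ln((T_normal - T_ambient) / (T_body - T_ambient)) / k
T_normal - T_ambient = 16.5
T_body - T_ambient = 7.4
Ratio = 2.22973
ln(ratio) = 0.801881
t = 0.801881 / 0.053 = 15.13 hours

15.13


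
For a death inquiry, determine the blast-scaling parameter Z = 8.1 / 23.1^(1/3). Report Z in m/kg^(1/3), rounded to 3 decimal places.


Scaled distance calculation:
W^(1/3) = 23.1^(1/3) = 2.847983
Z = R / W^(1/3) = 8.1 / 2.847983
Z = 2.844 m/kg^(1/3)

2.844


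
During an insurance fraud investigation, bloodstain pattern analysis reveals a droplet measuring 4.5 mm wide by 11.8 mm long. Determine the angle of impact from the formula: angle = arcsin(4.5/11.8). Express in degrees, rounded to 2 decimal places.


Blood spatter impact angle calculation:
width / length = 4.5 / 11.8 = 0.381356
angle = arcsin(0.381356)
angle = 22.42 degrees

22.42


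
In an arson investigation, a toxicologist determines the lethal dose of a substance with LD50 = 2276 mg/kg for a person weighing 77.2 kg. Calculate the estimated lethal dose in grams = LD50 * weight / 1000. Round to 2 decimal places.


Lethal dose calculation:
Lethal dose = LD50 * body_weight / 1000
= 2276 * 77.2 / 1000
= 175707.2 / 1000
= 175.71 g

175.71


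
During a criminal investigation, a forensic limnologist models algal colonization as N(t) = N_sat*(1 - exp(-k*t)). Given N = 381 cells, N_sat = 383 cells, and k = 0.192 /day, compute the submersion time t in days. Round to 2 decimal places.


PMSI from diatom colonization curve:
N / N_sat = 381 / 383 = 0.994778
1 - N/N_sat = 0.005222
ln(1 - N/N_sat) = -5.254875
t = -ln(1 - N/N_sat) / k = -(-5.254875) / 0.192 = 27.37 days

27.37


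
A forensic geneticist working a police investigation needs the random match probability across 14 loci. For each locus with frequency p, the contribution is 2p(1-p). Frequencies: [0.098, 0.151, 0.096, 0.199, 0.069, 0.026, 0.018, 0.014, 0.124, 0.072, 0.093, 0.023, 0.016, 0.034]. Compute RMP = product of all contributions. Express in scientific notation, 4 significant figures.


Computing RMP for 14 loci:
Locus 1: 2 * 0.098 * 0.902 = 0.176792
Locus 2: 2 * 0.151 * 0.849 = 0.256398
Locus 3: 2 * 0.096 * 0.904 = 0.173568
Locus 4: 2 * 0.199 * 0.801 = 0.318798
Locus 5: 2 * 0.069 * 0.931 = 0.128478
Locus 6: 2 * 0.026 * 0.974 = 0.050648
Locus 7: 2 * 0.018 * 0.982 = 0.035352
Locus 8: 2 * 0.014 * 0.986 = 0.027608
Locus 9: 2 * 0.124 * 0.876 = 0.217248
Locus 10: 2 * 0.072 * 0.928 = 0.133632
Locus 11: 2 * 0.093 * 0.907 = 0.168702
Locus 12: 2 * 0.023 * 0.977 = 0.044942
Locus 13: 2 * 0.016 * 0.984 = 0.031488
Locus 14: 2 * 0.034 * 0.966 = 0.065688
RMP = 7.252e-15

7.252e-15


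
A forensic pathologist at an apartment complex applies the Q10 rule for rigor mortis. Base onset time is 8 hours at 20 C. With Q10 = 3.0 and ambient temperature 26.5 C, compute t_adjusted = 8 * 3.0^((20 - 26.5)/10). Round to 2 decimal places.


Rigor mortis time adjustment:
Exponent = (T_ref - T_actual) / 10 = (20 - 26.5) / 10 = -0.65
Q10 factor = 3.0^-0.65 = 0.48963
t_adjusted = 8 * 0.48963 = 3.92 hours

3.92


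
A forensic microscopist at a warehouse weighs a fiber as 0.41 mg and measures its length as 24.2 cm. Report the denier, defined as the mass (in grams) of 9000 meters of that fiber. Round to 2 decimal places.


Denier calculation:
Mass in grams = 0.41 mg / 1000 = 0.00041 g
Length in meters = 24.2 cm / 100 = 0.242 m
Linear density = mass / length = 0.00041 / 0.242 = 0.00169421 g/m
Denier = (g/m) * 9000 = 0.00169421 * 9000 = 15.25

15.25
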